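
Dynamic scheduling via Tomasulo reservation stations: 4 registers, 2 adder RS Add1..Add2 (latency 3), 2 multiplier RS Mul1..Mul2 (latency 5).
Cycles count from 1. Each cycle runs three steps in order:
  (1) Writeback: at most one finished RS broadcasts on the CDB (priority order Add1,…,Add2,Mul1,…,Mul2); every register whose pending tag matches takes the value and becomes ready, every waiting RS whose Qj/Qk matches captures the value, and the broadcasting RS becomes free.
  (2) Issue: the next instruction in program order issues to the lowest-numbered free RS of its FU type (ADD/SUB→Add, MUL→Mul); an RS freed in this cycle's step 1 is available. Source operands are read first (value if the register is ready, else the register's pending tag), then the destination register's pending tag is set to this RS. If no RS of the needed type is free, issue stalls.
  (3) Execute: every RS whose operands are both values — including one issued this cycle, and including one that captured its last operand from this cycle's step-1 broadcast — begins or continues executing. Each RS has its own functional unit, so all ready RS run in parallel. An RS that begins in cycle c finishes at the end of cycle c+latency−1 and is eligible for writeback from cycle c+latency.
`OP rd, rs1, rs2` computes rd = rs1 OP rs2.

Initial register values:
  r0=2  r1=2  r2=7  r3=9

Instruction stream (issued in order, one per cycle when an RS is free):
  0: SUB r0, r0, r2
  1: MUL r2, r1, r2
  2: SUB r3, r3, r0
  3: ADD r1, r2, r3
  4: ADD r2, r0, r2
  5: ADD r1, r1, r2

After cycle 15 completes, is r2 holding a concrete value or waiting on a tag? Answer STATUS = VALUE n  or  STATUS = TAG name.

cycle 1: issue SUB r0<-Add1 // r0:Add1,r1:2,r2:7,r3:9
cycle 2: issue MUL r2<-Mul1 // r0:Add1,r1:2,r2:Mul1,r3:9
cycle 3: issue SUB r3<-Add2 // r0:Add1,r1:2,r2:Mul1,r3:Add2
cycle 4: CDB Add1=-5; issue ADD r1<-Add1 // r0:-5,r1:Add1,r2:Mul1,r3:Add2
cycle 5: stall // r0:-5,r1:Add1,r2:Mul1,r3:Add2
cycle 6: stall // r0:-5,r1:Add1,r2:Mul1,r3:Add2
cycle 7: CDB Add2=14; issue ADD r2<-Add2 // r0:-5,r1:Add1,r2:Add2,r3:14
cycle 8: CDB Mul1=14; stall // r0:-5,r1:Add1,r2:Add2,r3:14
cycle 9: stall // r0:-5,r1:Add1,r2:Add2,r3:14
cycle 10: stall // r0:-5,r1:Add1,r2:Add2,r3:14
cycle 11: CDB Add1=28; issue ADD r1<-Add1 // r0:-5,r1:Add1,r2:Add2,r3:14
cycle 12: CDB Add2=9 // r0:-5,r1:Add1,r2:9,r3:14
cycle 13: - // r0:-5,r1:Add1,r2:9,r3:14
cycle 14: - // r0:-5,r1:Add1,r2:9,r3:14
cycle 15: CDB Add1=37 // r0:-5,r1:37,r2:9,r3:14

STATUS = VALUE 9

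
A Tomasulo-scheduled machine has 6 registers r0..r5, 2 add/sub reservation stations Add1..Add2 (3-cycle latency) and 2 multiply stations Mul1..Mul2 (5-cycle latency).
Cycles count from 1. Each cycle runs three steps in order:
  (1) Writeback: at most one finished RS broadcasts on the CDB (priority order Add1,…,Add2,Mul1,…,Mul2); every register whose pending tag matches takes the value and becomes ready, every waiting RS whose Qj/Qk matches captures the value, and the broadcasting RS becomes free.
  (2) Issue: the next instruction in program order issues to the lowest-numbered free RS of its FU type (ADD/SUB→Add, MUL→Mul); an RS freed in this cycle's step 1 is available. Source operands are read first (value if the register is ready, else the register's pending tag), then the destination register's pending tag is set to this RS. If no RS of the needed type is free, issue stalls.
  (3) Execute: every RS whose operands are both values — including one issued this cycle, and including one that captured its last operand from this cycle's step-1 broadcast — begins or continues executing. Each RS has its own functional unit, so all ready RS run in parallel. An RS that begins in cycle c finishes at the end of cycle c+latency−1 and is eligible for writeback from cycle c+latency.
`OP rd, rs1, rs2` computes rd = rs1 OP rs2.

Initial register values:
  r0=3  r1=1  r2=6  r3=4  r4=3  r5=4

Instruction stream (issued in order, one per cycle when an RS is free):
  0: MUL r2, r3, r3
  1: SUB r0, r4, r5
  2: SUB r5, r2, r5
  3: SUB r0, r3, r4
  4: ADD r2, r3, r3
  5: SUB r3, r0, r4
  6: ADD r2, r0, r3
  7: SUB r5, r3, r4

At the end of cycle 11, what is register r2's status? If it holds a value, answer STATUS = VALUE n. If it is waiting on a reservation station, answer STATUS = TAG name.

c1: issue MUL r2<-Mul1 | r0:3,r1:1,r2:Mul1,r3:4,r4:3,r5:4
c2: issue SUB r0<-Add1 | r0:Add1,r1:1,r2:Mul1,r3:4,r4:3,r5:4
c3: issue SUB r5<-Add2 | r0:Add1,r1:1,r2:Mul1,r3:4,r4:3,r5:Add2
c4: stall | r0:Add1,r1:1,r2:Mul1,r3:4,r4:3,r5:Add2
c5: CDB Add1=-1; issue SUB r0<-Add1 | r0:Add1,r1:1,r2:Mul1,r3:4,r4:3,r5:Add2
c6: CDB Mul1=16; stall | r0:Add1,r1:1,r2:16,r3:4,r4:3,r5:Add2
c7: stall | r0:Add1,r1:1,r2:16,r3:4,r4:3,r5:Add2
c8: CDB Add1=1; issue ADD r2<-Add1 | r0:1,r1:1,r2:Add1,r3:4,r4:3,r5:Add2
c9: CDB Add2=12; issue SUB r3<-Add2 | r0:1,r1:1,r2:Add1,r3:Add2,r4:3,r5:12
c10: stall | r0:1,r1:1,r2:Add1,r3:Add2,r4:3,r5:12
c11: CDB Add1=8; issue ADD r2<-Add1 | r0:1,r1:1,r2:Add1,r3:Add2,r4:3,r5:12

STATUS = TAG Add1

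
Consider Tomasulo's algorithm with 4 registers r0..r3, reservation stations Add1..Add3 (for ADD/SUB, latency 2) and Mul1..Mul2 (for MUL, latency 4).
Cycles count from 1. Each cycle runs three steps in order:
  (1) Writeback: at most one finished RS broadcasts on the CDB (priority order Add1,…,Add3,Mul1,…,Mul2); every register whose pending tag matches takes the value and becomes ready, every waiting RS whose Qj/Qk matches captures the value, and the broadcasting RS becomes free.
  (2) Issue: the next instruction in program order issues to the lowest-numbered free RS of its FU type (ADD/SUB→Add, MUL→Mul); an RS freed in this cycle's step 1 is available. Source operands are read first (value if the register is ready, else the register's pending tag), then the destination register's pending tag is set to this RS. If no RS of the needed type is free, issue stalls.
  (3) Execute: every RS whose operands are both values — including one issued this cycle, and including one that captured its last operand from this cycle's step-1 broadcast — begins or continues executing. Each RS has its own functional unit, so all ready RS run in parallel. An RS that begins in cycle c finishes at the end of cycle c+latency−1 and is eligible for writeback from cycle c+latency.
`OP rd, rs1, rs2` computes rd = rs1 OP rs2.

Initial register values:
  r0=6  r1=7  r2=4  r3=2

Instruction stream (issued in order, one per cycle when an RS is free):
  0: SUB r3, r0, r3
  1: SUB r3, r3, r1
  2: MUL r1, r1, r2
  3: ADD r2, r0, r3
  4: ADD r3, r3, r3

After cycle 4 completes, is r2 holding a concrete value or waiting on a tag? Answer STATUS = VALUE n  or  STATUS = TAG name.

  c1: issue SUB r3<-Add1  regs: r0:6,r1:7,r2:4,r3:Add1
  c2: issue SUB r3<-Add2  regs: r0:6,r1:7,r2:4,r3:Add2
  c3: CDB Add1=4; issue MUL r1<-Mul1  regs: r0:6,r1:Mul1,r2:4,r3:Add2
  c4: issue ADD r2<-Add1  regs: r0:6,r1:Mul1,r2:Add1,r3:Add2

STATUS = TAG Add1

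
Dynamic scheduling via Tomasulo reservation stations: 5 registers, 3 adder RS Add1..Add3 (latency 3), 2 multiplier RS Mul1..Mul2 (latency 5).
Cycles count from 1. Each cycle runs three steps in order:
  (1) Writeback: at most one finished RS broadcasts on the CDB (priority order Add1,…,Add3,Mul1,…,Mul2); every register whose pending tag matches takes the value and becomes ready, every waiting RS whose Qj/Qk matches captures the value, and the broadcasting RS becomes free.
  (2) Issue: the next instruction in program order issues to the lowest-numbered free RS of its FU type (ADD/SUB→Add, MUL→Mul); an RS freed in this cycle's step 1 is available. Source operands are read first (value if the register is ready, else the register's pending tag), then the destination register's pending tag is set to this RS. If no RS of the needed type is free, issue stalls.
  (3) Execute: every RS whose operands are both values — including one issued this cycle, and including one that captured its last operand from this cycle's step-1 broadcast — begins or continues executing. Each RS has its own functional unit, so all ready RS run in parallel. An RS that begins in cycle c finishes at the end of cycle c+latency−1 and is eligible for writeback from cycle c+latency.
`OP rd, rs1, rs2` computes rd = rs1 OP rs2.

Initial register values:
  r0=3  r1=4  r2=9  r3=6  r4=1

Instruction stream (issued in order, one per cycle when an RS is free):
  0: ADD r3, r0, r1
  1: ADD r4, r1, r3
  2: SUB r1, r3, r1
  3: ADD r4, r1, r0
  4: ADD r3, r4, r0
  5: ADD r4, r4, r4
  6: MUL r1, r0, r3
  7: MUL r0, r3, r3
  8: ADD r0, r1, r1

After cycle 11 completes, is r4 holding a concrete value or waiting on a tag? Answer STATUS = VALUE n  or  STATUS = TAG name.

STATUS = TAG Add3

c1: issue ADD r3<-Add1 | r0:3,r1:4,r2:9,r3:Add1,r4:1
c2: issue ADD r4<-Add2 | r0:3,r1:4,r2:9,r3:Add1,r4:Add2
c3: issue SUB r1<-Add3 | r0:3,r1:Add3,r2:9,r3:Add1,r4:Add2
c4: CDB Add1=7; issue ADD r4<-Add1 | r0:3,r1:Add3,r2:9,r3:7,r4:Add1
c5: stall | r0:3,r1:Add3,r2:9,r3:7,r4:Add1
c6: stall | r0:3,r1:Add3,r2:9,r3:7,r4:Add1
c7: CDB Add2=11; issue ADD r3<-Add2 | r0:3,r1:Add3,r2:9,r3:Add2,r4:Add1
c8: CDB Add3=3; issue ADD r4<-Add3 | r0:3,r1:3,r2:9,r3:Add2,r4:Add3
c9: issue MUL r1<-Mul1 | r0:3,r1:Mul1,r2:9,r3:Add2,r4:Add3
c10: issue MUL r0<-Mul2 | r0:Mul2,r1:Mul1,r2:9,r3:Add2,r4:Add3
c11: CDB Add1=6; issue ADD r0<-Add1 | r0:Add1,r1:Mul1,r2:9,r3:Add2,r4:Add3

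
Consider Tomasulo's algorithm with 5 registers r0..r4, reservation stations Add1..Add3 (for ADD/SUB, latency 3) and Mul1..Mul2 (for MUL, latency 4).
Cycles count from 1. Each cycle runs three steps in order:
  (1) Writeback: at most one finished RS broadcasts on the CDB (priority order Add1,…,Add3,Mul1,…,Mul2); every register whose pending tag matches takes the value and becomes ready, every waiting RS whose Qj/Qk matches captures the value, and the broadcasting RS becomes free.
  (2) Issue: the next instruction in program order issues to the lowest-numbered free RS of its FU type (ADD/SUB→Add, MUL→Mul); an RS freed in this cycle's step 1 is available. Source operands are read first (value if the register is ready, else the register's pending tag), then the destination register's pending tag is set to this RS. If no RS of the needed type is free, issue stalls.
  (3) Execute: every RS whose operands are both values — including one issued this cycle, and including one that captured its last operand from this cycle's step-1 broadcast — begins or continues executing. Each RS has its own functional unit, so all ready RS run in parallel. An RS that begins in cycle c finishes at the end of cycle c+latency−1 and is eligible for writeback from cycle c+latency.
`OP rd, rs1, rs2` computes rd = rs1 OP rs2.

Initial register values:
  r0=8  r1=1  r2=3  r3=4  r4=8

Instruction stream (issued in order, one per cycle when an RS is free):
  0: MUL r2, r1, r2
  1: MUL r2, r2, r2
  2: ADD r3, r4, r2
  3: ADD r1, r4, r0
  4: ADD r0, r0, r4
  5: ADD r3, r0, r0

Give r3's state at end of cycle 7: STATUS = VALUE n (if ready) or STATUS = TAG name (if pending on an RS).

STATUS = TAG Add2

c1: issue MUL r2<-Mul1 | r0:8,r1:1,r2:Mul1,r3:4,r4:8
c2: issue MUL r2<-Mul2 | r0:8,r1:1,r2:Mul2,r3:4,r4:8
c3: issue ADD r3<-Add1 | r0:8,r1:1,r2:Mul2,r3:Add1,r4:8
c4: issue ADD r1<-Add2 | r0:8,r1:Add2,r2:Mul2,r3:Add1,r4:8
c5: CDB Mul1=3; issue ADD r0<-Add3 | r0:Add3,r1:Add2,r2:Mul2,r3:Add1,r4:8
c6: stall | r0:Add3,r1:Add2,r2:Mul2,r3:Add1,r4:8
c7: CDB Add2=16; issue ADD r3<-Add2 | r0:Add3,r1:16,r2:Mul2,r3:Add2,r4:8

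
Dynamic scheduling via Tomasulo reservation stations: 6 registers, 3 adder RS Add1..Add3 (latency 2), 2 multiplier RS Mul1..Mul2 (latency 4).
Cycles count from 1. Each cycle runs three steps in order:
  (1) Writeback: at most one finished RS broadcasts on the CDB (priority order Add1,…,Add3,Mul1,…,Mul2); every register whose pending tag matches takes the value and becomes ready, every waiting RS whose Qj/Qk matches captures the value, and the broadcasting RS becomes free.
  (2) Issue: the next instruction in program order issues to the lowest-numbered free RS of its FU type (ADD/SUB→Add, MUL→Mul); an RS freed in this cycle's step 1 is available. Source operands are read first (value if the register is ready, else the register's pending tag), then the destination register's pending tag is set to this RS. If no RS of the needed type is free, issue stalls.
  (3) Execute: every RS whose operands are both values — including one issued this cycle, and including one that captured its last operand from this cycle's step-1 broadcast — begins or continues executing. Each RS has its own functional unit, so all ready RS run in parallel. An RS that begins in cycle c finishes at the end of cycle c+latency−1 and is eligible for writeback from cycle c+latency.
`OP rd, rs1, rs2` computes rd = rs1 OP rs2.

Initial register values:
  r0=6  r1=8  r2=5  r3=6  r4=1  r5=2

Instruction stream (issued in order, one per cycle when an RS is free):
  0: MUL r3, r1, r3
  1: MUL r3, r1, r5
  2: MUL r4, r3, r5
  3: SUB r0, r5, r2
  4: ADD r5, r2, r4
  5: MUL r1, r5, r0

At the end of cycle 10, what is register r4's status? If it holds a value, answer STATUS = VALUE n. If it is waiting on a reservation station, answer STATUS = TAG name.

STATUS = VALUE 32

c1: issue MUL r3<-Mul1 | r0:6,r1:8,r2:5,r3:Mul1,r4:1,r5:2
c2: issue MUL r3<-Mul2 | r0:6,r1:8,r2:5,r3:Mul2,r4:1,r5:2
c3: stall | r0:6,r1:8,r2:5,r3:Mul2,r4:1,r5:2
c4: stall | r0:6,r1:8,r2:5,r3:Mul2,r4:1,r5:2
c5: CDB Mul1=48; issue MUL r4<-Mul1 | r0:6,r1:8,r2:5,r3:Mul2,r4:Mul1,r5:2
c6: CDB Mul2=16; issue SUB r0<-Add1 | r0:Add1,r1:8,r2:5,r3:16,r4:Mul1,r5:2
c7: issue ADD r5<-Add2 | r0:Add1,r1:8,r2:5,r3:16,r4:Mul1,r5:Add2
c8: CDB Add1=-3; issue MUL r1<-Mul2 | r0:-3,r1:Mul2,r2:5,r3:16,r4:Mul1,r5:Add2
c9: - | r0:-3,r1:Mul2,r2:5,r3:16,r4:Mul1,r5:Add2
c10: CDB Mul1=32 | r0:-3,r1:Mul2,r2:5,r3:16,r4:32,r5:Add2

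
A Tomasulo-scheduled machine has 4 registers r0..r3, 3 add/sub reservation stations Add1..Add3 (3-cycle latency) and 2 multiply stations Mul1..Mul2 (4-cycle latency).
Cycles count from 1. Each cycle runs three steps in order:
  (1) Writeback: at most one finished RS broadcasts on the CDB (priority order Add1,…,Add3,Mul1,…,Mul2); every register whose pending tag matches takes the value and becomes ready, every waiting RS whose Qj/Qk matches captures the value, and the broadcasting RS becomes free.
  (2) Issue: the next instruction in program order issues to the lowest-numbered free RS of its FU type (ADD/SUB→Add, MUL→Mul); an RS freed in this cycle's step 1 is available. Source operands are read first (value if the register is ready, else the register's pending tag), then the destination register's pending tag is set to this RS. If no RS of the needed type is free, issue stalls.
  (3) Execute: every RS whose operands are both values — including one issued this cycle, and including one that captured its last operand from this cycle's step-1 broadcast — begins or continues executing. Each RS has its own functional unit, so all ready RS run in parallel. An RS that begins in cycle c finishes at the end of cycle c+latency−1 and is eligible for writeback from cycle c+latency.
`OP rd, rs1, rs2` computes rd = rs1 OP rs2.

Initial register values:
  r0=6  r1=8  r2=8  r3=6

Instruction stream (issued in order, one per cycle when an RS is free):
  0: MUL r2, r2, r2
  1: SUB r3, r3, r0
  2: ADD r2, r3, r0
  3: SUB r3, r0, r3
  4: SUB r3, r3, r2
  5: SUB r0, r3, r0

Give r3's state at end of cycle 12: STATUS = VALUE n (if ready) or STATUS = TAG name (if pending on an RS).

STATUS = VALUE 0

  c1: issue MUL r2<-Mul1  regs: r0:6,r1:8,r2:Mul1,r3:6
  c2: issue SUB r3<-Add1  regs: r0:6,r1:8,r2:Mul1,r3:Add1
  c3: issue ADD r2<-Add2  regs: r0:6,r1:8,r2:Add2,r3:Add1
  c4: issue SUB r3<-Add3  regs: r0:6,r1:8,r2:Add2,r3:Add3
  c5: CDB Add1=0; issue SUB r3<-Add1  regs: r0:6,r1:8,r2:Add2,r3:Add1
  c6: CDB Mul1=64; stall  regs: r0:6,r1:8,r2:Add2,r3:Add1
  c7: stall  regs: r0:6,r1:8,r2:Add2,r3:Add1
  c8: CDB Add2=6; issue SUB r0<-Add2  regs: r0:Add2,r1:8,r2:6,r3:Add1
  c9: CDB Add3=6  regs: r0:Add2,r1:8,r2:6,r3:Add1
  c10: -  regs: r0:Add2,r1:8,r2:6,r3:Add1
  c11: -  regs: r0:Add2,r1:8,r2:6,r3:Add1
  c12: CDB Add1=0  regs: r0:Add2,r1:8,r2:6,r3:0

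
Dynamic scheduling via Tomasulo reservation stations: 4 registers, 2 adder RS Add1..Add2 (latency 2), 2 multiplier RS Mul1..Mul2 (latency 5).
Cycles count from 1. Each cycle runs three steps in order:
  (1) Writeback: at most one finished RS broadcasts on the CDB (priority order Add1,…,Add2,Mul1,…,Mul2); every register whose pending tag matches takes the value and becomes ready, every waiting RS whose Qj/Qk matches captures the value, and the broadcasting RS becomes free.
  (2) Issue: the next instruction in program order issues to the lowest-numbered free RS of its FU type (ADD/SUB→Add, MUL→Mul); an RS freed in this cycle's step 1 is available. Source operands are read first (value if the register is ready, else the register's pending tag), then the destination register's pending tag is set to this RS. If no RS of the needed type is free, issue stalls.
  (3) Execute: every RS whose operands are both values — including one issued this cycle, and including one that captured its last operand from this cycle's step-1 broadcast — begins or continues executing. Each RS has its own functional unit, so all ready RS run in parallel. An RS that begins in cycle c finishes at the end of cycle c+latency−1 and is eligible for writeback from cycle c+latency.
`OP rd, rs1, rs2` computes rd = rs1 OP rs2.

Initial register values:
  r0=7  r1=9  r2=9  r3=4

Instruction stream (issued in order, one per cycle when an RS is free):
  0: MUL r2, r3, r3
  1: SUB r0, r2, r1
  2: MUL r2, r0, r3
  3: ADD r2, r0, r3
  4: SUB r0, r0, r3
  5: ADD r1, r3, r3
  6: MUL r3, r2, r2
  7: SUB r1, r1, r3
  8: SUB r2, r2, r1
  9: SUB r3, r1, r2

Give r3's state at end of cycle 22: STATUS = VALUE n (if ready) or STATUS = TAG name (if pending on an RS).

STATUS = VALUE -237

  c1: issue MUL r2<-Mul1  regs: r0:7,r1:9,r2:Mul1,r3:4
  c2: issue SUB r0<-Add1  regs: r0:Add1,r1:9,r2:Mul1,r3:4
  c3: issue MUL r2<-Mul2  regs: r0:Add1,r1:9,r2:Mul2,r3:4
  c4: issue ADD r2<-Add2  regs: r0:Add1,r1:9,r2:Add2,r3:4
  c5: stall  regs: r0:Add1,r1:9,r2:Add2,r3:4
  c6: CDB Mul1=16; stall  regs: r0:Add1,r1:9,r2:Add2,r3:4
  c7: stall  regs: r0:Add1,r1:9,r2:Add2,r3:4
  c8: CDB Add1=7; issue SUB r0<-Add1  regs: r0:Add1,r1:9,r2:Add2,r3:4
  c9: stall  regs: r0:Add1,r1:9,r2:Add2,r3:4
  c10: CDB Add1=3; issue ADD r1<-Add1  regs: r0:3,r1:Add1,r2:Add2,r3:4
  c11: CDB Add2=11; issue MUL r3<-Mul1  regs: r0:3,r1:Add1,r2:11,r3:Mul1
  c12: CDB Add1=8; issue SUB r1<-Add1  regs: r0:3,r1:Add1,r2:11,r3:Mul1
  c13: CDB Mul2=28; issue SUB r2<-Add2  regs: r0:3,r1:Add1,r2:Add2,r3:Mul1
  c14: stall  regs: r0:3,r1:Add1,r2:Add2,r3:Mul1
  c15: stall  regs: r0:3,r1:Add1,r2:Add2,r3:Mul1
  c16: CDB Mul1=121; stall  regs: r0:3,r1:Add1,r2:Add2,r3:121
  c17: stall  regs: r0:3,r1:Add1,r2:Add2,r3:121
  c18: CDB Add1=-113; issue SUB r3<-Add1  regs: r0:3,r1:-113,r2:Add2,r3:Add1
  c19: -  regs: r0:3,r1:-113,r2:Add2,r3:Add1
  c20: CDB Add2=124  regs: r0:3,r1:-113,r2:124,r3:Add1
  c21: -  regs: r0:3,r1:-113,r2:124,r3:Add1
  c22: CDB Add1=-237  regs: r0:3,r1:-113,r2:124,r3:-237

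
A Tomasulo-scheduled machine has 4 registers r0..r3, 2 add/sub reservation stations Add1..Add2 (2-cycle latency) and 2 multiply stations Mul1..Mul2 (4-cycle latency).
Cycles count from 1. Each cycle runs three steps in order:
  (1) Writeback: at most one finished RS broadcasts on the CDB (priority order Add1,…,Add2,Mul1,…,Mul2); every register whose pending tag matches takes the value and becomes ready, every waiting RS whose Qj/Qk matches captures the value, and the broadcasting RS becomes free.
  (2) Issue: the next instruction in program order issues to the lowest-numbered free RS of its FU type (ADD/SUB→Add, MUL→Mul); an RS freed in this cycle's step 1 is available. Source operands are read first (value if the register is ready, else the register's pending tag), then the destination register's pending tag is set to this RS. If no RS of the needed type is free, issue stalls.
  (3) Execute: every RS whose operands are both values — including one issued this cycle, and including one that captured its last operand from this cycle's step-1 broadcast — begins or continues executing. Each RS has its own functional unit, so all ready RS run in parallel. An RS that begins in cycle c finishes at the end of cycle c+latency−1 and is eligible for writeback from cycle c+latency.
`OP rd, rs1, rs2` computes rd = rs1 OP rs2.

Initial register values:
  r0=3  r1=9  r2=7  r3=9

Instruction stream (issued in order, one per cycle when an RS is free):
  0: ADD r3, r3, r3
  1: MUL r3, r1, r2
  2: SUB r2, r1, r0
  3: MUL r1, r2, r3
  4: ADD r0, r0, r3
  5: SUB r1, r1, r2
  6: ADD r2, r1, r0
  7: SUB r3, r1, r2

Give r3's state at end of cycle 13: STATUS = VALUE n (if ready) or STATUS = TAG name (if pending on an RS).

STATUS = TAG Add2

cycle 1: issue ADD r3<-Add1 // r0:3,r1:9,r2:7,r3:Add1
cycle 2: issue MUL r3<-Mul1 // r0:3,r1:9,r2:7,r3:Mul1
cycle 3: CDB Add1=18; issue SUB r2<-Add1 // r0:3,r1:9,r2:Add1,r3:Mul1
cycle 4: issue MUL r1<-Mul2 // r0:3,r1:Mul2,r2:Add1,r3:Mul1
cycle 5: CDB Add1=6; issue ADD r0<-Add1 // r0:Add1,r1:Mul2,r2:6,r3:Mul1
cycle 6: CDB Mul1=63; issue SUB r1<-Add2 // r0:Add1,r1:Add2,r2:6,r3:63
cycle 7: stall // r0:Add1,r1:Add2,r2:6,r3:63
cycle 8: CDB Add1=66; issue ADD r2<-Add1 // r0:66,r1:Add2,r2:Add1,r3:63
cycle 9: stall // r0:66,r1:Add2,r2:Add1,r3:63
cycle 10: CDB Mul2=378; stall // r0:66,r1:Add2,r2:Add1,r3:63
cycle 11: stall // r0:66,r1:Add2,r2:Add1,r3:63
cycle 12: CDB Add2=372; issue SUB r3<-Add2 // r0:66,r1:372,r2:Add1,r3:Add2
cycle 13: - // r0:66,r1:372,r2:Add1,r3:Add2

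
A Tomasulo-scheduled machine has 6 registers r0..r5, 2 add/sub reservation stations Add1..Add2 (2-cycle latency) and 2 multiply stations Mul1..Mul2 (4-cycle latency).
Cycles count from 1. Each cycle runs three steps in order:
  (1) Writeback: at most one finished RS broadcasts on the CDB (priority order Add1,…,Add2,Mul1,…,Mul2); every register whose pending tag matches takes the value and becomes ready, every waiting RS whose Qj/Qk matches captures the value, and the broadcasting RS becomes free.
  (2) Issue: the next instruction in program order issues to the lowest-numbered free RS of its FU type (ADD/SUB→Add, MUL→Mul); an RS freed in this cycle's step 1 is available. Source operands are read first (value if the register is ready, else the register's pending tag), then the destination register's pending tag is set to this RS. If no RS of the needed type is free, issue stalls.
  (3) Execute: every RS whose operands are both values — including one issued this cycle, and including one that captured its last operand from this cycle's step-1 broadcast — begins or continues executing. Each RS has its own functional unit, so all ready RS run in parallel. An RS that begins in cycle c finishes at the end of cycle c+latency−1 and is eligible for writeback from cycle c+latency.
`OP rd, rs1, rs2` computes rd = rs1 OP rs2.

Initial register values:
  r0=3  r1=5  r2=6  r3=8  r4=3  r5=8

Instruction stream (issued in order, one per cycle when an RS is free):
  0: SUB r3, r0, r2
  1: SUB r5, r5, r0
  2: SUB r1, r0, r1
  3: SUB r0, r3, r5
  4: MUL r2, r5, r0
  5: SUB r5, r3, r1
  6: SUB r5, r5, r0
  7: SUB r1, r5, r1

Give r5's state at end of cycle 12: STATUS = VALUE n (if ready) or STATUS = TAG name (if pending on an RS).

STATUS = VALUE 7

  c1: issue SUB r3<-Add1  regs: r0:3,r1:5,r2:6,r3:Add1,r4:3,r5:8
  c2: issue SUB r5<-Add2  regs: r0:3,r1:5,r2:6,r3:Add1,r4:3,r5:Add2
  c3: CDB Add1=-3; issue SUB r1<-Add1  regs: r0:3,r1:Add1,r2:6,r3:-3,r4:3,r5:Add2
  c4: CDB Add2=5; issue SUB r0<-Add2  regs: r0:Add2,r1:Add1,r2:6,r3:-3,r4:3,r5:5
  c5: CDB Add1=-2; issue MUL r2<-Mul1  regs: r0:Add2,r1:-2,r2:Mul1,r3:-3,r4:3,r5:5
  c6: CDB Add2=-8; issue SUB r5<-Add1  regs: r0:-8,r1:-2,r2:Mul1,r3:-3,r4:3,r5:Add1
  c7: issue SUB r5<-Add2  regs: r0:-8,r1:-2,r2:Mul1,r3:-3,r4:3,r5:Add2
  c8: CDB Add1=-1; issue SUB r1<-Add1  regs: r0:-8,r1:Add1,r2:Mul1,r3:-3,r4:3,r5:Add2
  c9: -  regs: r0:-8,r1:Add1,r2:Mul1,r3:-3,r4:3,r5:Add2
  c10: CDB Add2=7  regs: r0:-8,r1:Add1,r2:Mul1,r3:-3,r4:3,r5:7
  c11: CDB Mul1=-40  regs: r0:-8,r1:Add1,r2:-40,r3:-3,r4:3,r5:7
  c12: CDB Add1=9  regs: r0:-8,r1:9,r2:-40,r3:-3,r4:3,r5:7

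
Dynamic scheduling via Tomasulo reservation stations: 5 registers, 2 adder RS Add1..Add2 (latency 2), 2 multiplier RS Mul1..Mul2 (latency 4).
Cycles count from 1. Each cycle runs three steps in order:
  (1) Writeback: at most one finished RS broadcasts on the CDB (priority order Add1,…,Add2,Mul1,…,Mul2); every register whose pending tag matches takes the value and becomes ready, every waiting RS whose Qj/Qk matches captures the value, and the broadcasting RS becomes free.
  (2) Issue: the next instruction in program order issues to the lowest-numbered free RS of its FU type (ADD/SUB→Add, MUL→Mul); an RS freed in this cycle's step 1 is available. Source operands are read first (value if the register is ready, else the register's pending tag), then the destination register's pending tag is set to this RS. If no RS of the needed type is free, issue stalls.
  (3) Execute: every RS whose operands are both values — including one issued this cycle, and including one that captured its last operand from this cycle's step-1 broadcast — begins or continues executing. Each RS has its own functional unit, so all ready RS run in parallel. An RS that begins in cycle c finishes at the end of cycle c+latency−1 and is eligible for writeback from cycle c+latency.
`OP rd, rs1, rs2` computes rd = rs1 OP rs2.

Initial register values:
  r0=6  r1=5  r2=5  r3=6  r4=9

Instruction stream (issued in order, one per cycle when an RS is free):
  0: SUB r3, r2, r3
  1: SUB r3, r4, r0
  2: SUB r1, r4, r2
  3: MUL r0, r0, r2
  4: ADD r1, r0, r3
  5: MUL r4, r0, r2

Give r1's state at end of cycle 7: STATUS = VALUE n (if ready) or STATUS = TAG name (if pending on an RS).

STATUS = TAG Add1

cycle 1: issue SUB r3<-Add1 // r0:6,r1:5,r2:5,r3:Add1,r4:9
cycle 2: issue SUB r3<-Add2 // r0:6,r1:5,r2:5,r3:Add2,r4:9
cycle 3: CDB Add1=-1; issue SUB r1<-Add1 // r0:6,r1:Add1,r2:5,r3:Add2,r4:9
cycle 4: CDB Add2=3; issue MUL r0<-Mul1 // r0:Mul1,r1:Add1,r2:5,r3:3,r4:9
cycle 5: CDB Add1=4; issue ADD r1<-Add1 // r0:Mul1,r1:Add1,r2:5,r3:3,r4:9
cycle 6: issue MUL r4<-Mul2 // r0:Mul1,r1:Add1,r2:5,r3:3,r4:Mul2
cycle 7: - // r0:Mul1,r1:Add1,r2:5,r3:3,r4:Mul2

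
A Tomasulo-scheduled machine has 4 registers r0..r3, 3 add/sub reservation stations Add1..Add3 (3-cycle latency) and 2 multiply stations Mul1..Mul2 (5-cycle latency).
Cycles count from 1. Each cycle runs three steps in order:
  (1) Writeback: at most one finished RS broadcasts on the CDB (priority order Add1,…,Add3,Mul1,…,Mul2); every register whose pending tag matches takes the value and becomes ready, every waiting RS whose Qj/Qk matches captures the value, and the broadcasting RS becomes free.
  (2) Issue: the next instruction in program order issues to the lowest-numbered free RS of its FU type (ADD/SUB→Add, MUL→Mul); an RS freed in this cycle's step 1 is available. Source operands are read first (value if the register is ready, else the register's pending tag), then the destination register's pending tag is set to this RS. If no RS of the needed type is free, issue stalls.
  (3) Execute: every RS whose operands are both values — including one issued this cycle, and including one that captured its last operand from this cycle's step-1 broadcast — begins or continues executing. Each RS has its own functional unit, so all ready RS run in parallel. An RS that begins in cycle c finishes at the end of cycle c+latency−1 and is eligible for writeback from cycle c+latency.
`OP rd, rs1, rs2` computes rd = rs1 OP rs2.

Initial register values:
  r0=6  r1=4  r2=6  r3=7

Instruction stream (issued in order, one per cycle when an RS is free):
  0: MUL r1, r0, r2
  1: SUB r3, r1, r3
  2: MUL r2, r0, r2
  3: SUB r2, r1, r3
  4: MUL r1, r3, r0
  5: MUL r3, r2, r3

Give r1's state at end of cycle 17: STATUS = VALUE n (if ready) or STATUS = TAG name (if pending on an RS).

STATUS = VALUE 174

cycle 1: issue MUL r1<-Mul1 // r0:6,r1:Mul1,r2:6,r3:7
cycle 2: issue SUB r3<-Add1 // r0:6,r1:Mul1,r2:6,r3:Add1
cycle 3: issue MUL r2<-Mul2 // r0:6,r1:Mul1,r2:Mul2,r3:Add1
cycle 4: issue SUB r2<-Add2 // r0:6,r1:Mul1,r2:Add2,r3:Add1
cycle 5: stall // r0:6,r1:Mul1,r2:Add2,r3:Add1
cycle 6: CDB Mul1=36; issue MUL r1<-Mul1 // r0:6,r1:Mul1,r2:Add2,r3:Add1
cycle 7: stall // r0:6,r1:Mul1,r2:Add2,r3:Add1
cycle 8: CDB Mul2=36; issue MUL r3<-Mul2 // r0:6,r1:Mul1,r2:Add2,r3:Mul2
cycle 9: CDB Add1=29 // r0:6,r1:Mul1,r2:Add2,r3:Mul2
cycle 10: - // r0:6,r1:Mul1,r2:Add2,r3:Mul2
cycle 11: - // r0:6,r1:Mul1,r2:Add2,r3:Mul2
cycle 12: CDB Add2=7 // r0:6,r1:Mul1,r2:7,r3:Mul2
cycle 13: - // r0:6,r1:Mul1,r2:7,r3:Mul2
cycle 14: CDB Mul1=174 // r0:6,r1:174,r2:7,r3:Mul2
cycle 15: - // r0:6,r1:174,r2:7,r3:Mul2
cycle 16: - // r0:6,r1:174,r2:7,r3:Mul2
cycle 17: CDB Mul2=203 // r0:6,r1:174,r2:7,r3:203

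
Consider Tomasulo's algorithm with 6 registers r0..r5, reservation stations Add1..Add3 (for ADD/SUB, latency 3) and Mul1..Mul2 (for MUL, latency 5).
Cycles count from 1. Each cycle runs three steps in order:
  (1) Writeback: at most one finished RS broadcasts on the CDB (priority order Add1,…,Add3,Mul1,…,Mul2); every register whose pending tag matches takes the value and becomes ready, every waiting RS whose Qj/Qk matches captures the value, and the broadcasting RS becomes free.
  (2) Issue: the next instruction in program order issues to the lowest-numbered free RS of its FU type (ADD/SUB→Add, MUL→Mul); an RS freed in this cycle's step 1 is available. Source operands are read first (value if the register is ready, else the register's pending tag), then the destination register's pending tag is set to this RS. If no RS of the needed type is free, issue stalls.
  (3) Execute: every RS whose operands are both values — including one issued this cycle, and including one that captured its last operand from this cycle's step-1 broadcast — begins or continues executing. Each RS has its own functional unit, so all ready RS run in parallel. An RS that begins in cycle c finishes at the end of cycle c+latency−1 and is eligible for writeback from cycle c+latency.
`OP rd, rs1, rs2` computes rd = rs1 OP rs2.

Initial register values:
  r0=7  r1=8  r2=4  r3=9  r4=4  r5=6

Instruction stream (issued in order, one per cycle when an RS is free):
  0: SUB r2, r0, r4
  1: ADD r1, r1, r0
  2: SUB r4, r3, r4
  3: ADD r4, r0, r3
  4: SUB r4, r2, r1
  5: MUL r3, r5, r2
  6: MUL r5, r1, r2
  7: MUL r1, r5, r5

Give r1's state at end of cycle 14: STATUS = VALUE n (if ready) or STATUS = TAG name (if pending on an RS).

c1: issue SUB r2<-Add1 | r0:7,r1:8,r2:Add1,r3:9,r4:4,r5:6
c2: issue ADD r1<-Add2 | r0:7,r1:Add2,r2:Add1,r3:9,r4:4,r5:6
c3: issue SUB r4<-Add3 | r0:7,r1:Add2,r2:Add1,r3:9,r4:Add3,r5:6
c4: CDB Add1=3; issue ADD r4<-Add1 | r0:7,r1:Add2,r2:3,r3:9,r4:Add1,r5:6
c5: CDB Add2=15; issue SUB r4<-Add2 | r0:7,r1:15,r2:3,r3:9,r4:Add2,r5:6
c6: CDB Add3=5; issue MUL r3<-Mul1 | r0:7,r1:15,r2:3,r3:Mul1,r4:Add2,r5:6
c7: CDB Add1=16; issue MUL r5<-Mul2 | r0:7,r1:15,r2:3,r3:Mul1,r4:Add2,r5:Mul2
c8: CDB Add2=-12; stall | r0:7,r1:15,r2:3,r3:Mul1,r4:-12,r5:Mul2
c9: stall | r0:7,r1:15,r2:3,r3:Mul1,r4:-12,r5:Mul2
c10: stall | r0:7,r1:15,r2:3,r3:Mul1,r4:-12,r5:Mul2
c11: CDB Mul1=18; issue MUL r1<-Mul1 | r0:7,r1:Mul1,r2:3,r3:18,r4:-12,r5:Mul2
c12: CDB Mul2=45 | r0:7,r1:Mul1,r2:3,r3:18,r4:-12,r5:45
c13: - | r0:7,r1:Mul1,r2:3,r3:18,r4:-12,r5:45
c14: - | r0:7,r1:Mul1,r2:3,r3:18,r4:-12,r5:45

STATUS = TAG Mul1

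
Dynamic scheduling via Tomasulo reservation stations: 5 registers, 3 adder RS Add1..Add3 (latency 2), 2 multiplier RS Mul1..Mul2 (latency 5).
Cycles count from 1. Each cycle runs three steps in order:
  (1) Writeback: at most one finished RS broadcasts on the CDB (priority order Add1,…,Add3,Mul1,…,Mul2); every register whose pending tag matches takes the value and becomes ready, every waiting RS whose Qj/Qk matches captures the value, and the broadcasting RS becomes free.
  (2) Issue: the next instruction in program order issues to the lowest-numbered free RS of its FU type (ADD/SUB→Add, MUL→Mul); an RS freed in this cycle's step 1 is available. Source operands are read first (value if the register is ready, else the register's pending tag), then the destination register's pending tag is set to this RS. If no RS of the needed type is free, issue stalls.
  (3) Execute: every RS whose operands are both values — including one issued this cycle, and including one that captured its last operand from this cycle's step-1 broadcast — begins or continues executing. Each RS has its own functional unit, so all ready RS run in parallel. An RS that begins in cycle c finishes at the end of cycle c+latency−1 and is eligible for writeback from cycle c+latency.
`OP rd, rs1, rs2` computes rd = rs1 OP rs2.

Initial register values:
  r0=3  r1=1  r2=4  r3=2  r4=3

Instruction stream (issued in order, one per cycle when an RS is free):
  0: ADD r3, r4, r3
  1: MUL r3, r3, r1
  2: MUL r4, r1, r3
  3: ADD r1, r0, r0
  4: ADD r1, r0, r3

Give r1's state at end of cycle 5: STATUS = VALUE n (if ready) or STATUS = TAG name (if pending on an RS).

cycle 1: issue ADD r3<-Add1 // r0:3,r1:1,r2:4,r3:Add1,r4:3
cycle 2: issue MUL r3<-Mul1 // r0:3,r1:1,r2:4,r3:Mul1,r4:3
cycle 3: CDB Add1=5; issue MUL r4<-Mul2 // r0:3,r1:1,r2:4,r3:Mul1,r4:Mul2
cycle 4: issue ADD r1<-Add1 // r0:3,r1:Add1,r2:4,r3:Mul1,r4:Mul2
cycle 5: issue ADD r1<-Add2 // r0:3,r1:Add2,r2:4,r3:Mul1,r4:Mul2

STATUS = TAG Add2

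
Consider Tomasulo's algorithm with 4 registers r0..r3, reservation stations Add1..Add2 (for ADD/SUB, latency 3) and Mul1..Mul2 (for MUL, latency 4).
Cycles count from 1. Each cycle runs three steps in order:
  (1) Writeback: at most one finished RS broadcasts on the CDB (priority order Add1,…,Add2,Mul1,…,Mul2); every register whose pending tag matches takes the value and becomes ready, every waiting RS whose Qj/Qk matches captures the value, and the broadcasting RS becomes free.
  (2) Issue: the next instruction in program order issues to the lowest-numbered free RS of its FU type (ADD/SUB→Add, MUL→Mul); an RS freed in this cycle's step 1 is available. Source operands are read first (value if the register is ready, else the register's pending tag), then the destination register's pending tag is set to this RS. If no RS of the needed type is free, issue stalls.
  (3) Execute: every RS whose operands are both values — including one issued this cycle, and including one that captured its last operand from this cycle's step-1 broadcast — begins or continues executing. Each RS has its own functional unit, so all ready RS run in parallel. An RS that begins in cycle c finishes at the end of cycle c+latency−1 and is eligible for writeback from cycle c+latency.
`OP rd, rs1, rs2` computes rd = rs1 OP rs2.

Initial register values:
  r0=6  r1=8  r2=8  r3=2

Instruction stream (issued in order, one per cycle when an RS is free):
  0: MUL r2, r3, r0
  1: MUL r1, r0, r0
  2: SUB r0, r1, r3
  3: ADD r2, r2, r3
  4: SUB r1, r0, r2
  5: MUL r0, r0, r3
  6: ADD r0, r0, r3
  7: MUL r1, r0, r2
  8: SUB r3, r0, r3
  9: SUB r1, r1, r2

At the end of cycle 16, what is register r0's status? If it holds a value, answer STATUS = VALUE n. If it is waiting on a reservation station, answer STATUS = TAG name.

STATUS = VALUE 70

cycle 1: issue MUL r2<-Mul1 // r0:6,r1:8,r2:Mul1,r3:2
cycle 2: issue MUL r1<-Mul2 // r0:6,r1:Mul2,r2:Mul1,r3:2
cycle 3: issue SUB r0<-Add1 // r0:Add1,r1:Mul2,r2:Mul1,r3:2
cycle 4: issue ADD r2<-Add2 // r0:Add1,r1:Mul2,r2:Add2,r3:2
cycle 5: CDB Mul1=12; stall // r0:Add1,r1:Mul2,r2:Add2,r3:2
cycle 6: CDB Mul2=36; stall // r0:Add1,r1:36,r2:Add2,r3:2
cycle 7: stall // r0:Add1,r1:36,r2:Add2,r3:2
cycle 8: CDB Add2=14; issue SUB r1<-Add2 // r0:Add1,r1:Add2,r2:14,r3:2
cycle 9: CDB Add1=34; issue MUL r0<-Mul1 // r0:Mul1,r1:Add2,r2:14,r3:2
cycle 10: issue ADD r0<-Add1 // r0:Add1,r1:Add2,r2:14,r3:2
cycle 11: issue MUL r1<-Mul2 // r0:Add1,r1:Mul2,r2:14,r3:2
cycle 12: CDB Add2=20; issue SUB r3<-Add2 // r0:Add1,r1:Mul2,r2:14,r3:Add2
cycle 13: CDB Mul1=68; stall // r0:Add1,r1:Mul2,r2:14,r3:Add2
cycle 14: stall // r0:Add1,r1:Mul2,r2:14,r3:Add2
cycle 15: stall // r0:Add1,r1:Mul2,r2:14,r3:Add2
cycle 16: CDB Add1=70; issue SUB r1<-Add1 // r0:70,r1:Add1,r2:14,r3:Add2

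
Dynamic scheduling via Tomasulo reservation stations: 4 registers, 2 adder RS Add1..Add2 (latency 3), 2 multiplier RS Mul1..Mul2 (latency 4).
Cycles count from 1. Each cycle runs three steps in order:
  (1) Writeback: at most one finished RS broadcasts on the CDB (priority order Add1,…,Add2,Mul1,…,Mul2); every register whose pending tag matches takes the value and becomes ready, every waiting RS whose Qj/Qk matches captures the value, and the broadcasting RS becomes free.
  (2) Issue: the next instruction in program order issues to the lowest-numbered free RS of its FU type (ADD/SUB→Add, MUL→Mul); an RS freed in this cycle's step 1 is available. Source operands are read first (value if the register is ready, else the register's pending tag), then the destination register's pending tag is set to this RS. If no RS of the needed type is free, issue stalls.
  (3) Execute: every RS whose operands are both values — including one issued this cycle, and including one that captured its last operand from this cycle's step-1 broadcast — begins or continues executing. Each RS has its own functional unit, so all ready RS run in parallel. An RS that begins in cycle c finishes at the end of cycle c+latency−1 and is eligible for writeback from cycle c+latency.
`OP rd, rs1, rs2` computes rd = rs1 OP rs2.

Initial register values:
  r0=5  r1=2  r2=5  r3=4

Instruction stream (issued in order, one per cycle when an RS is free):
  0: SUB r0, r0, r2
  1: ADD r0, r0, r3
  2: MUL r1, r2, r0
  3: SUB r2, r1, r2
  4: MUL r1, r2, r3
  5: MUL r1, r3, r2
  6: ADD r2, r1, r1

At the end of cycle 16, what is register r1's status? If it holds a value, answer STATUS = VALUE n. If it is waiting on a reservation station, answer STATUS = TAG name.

STATUS = TAG Mul1

c1: issue SUB r0<-Add1 | r0:Add1,r1:2,r2:5,r3:4
c2: issue ADD r0<-Add2 | r0:Add2,r1:2,r2:5,r3:4
c3: issue MUL r1<-Mul1 | r0:Add2,r1:Mul1,r2:5,r3:4
c4: CDB Add1=0; issue SUB r2<-Add1 | r0:Add2,r1:Mul1,r2:Add1,r3:4
c5: issue MUL r1<-Mul2 | r0:Add2,r1:Mul2,r2:Add1,r3:4
c6: stall | r0:Add2,r1:Mul2,r2:Add1,r3:4
c7: CDB Add2=4; stall | r0:4,r1:Mul2,r2:Add1,r3:4
c8: stall | r0:4,r1:Mul2,r2:Add1,r3:4
c9: stall | r0:4,r1:Mul2,r2:Add1,r3:4
c10: stall | r0:4,r1:Mul2,r2:Add1,r3:4
c11: CDB Mul1=20; issue MUL r1<-Mul1 | r0:4,r1:Mul1,r2:Add1,r3:4
c12: issue ADD r2<-Add2 | r0:4,r1:Mul1,r2:Add2,r3:4
c13: - | r0:4,r1:Mul1,r2:Add2,r3:4
c14: CDB Add1=15 | r0:4,r1:Mul1,r2:Add2,r3:4
c15: - | r0:4,r1:Mul1,r2:Add2,r3:4
c16: - | r0:4,r1:Mul1,r2:Add2,r3:4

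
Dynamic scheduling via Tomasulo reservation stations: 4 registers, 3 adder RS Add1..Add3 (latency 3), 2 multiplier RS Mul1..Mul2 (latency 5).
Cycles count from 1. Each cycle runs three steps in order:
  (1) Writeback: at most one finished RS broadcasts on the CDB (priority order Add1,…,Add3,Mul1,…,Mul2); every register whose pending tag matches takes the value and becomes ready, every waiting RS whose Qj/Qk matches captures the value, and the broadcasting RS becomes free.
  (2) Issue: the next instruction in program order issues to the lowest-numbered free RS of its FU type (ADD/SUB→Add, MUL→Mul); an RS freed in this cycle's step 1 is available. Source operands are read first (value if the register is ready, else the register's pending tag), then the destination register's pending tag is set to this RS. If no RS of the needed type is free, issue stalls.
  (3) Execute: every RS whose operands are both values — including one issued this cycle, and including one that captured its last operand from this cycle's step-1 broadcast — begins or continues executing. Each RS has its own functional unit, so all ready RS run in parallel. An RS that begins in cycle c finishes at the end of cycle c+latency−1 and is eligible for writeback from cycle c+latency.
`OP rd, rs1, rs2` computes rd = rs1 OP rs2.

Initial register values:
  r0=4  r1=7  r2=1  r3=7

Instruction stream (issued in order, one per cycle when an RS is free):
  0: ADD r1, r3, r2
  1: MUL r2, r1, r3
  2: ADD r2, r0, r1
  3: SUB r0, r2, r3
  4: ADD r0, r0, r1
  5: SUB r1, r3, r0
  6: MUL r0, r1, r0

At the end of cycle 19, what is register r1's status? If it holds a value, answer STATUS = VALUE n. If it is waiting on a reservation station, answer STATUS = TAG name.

STATUS = VALUE -6

c1: issue ADD r1<-Add1 | r0:4,r1:Add1,r2:1,r3:7
c2: issue MUL r2<-Mul1 | r0:4,r1:Add1,r2:Mul1,r3:7
c3: issue ADD r2<-Add2 | r0:4,r1:Add1,r2:Add2,r3:7
c4: CDB Add1=8; issue SUB r0<-Add1 | r0:Add1,r1:8,r2:Add2,r3:7
c5: issue ADD r0<-Add3 | r0:Add3,r1:8,r2:Add2,r3:7
c6: stall | r0:Add3,r1:8,r2:Add2,r3:7
c7: CDB Add2=12; issue SUB r1<-Add2 | r0:Add3,r1:Add2,r2:12,r3:7
c8: issue MUL r0<-Mul2 | r0:Mul2,r1:Add2,r2:12,r3:7
c9: CDB Mul1=56 | r0:Mul2,r1:Add2,r2:12,r3:7
c10: CDB Add1=5 | r0:Mul2,r1:Add2,r2:12,r3:7
c11: - | r0:Mul2,r1:Add2,r2:12,r3:7
c12: - | r0:Mul2,r1:Add2,r2:12,r3:7
c13: CDB Add3=13 | r0:Mul2,r1:Add2,r2:12,r3:7
c14: - | r0:Mul2,r1:Add2,r2:12,r3:7
c15: - | r0:Mul2,r1:Add2,r2:12,r3:7
c16: CDB Add2=-6 | r0:Mul2,r1:-6,r2:12,r3:7
c17: - | r0:Mul2,r1:-6,r2:12,r3:7
c18: - | r0:Mul2,r1:-6,r2:12,r3:7
c19: - | r0:Mul2,r1:-6,r2:12,r3:7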